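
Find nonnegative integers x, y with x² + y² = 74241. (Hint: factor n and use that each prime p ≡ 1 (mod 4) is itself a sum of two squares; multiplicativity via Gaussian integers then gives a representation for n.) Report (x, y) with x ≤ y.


Step 1: Factor n = 74241 = 3^2 · 73 · 113.
Step 2: Check the mod-4 condition on each prime factor: 3 ≡ 3 (mod 4), exponent 2 (must be even); 73 ≡ 1 (mod 4), exponent 1; 113 ≡ 1 (mod 4), exponent 1.
All primes ≡ 3 (mod 4) appear to even exponent (or don't appear), so by the two-squares theorem n IS expressible as a sum of two squares.
Step 3: Build a representation. Group n = k² · m with k = 3 and m = 73 · 113 = 8249 (a product of primes ≡ 1 (mod 4)); a representation of m scales to one of n via (k·x)² + (k·y)² = k²(x² + y²). Each prime p ≡ 1 (mod 4) is itself a sum of two squares; find a² by testing p − a² for a perfect square:
  73: 73 − 1² = 72, 73 − 2² = 69, 73 − 3² = 64 = 8² ⇒ 73 = 3² + 8².
  113: 113 − 1² = 112, 113 − 2² = 109, 113 − 3² = 104, 113 − 4² = 97, 113 − 5² = 88, 113 − 6² = 77, 113 − 7² = 64 = 8² ⇒ 113 = 7² + 8².
  Combine using the Brahmagupta–Fibonacci identity (a² + b²)(c² + d²) = (ac − bd)² + (ad + bc)² = (ac + bd)² + (ad − bc)²:
  73 · 113 = 8249: from (3² + 8²)(7² + 8²), take (3·7 − 8·8, 3·8 + 8·7) = (21 − 64, 24 + 56) = (-43, 80); dropping signs (only squares matter) gives (43, 80); check 43² + 80² = 1849 + 6400 = 8249 ✓.
  Scale by k = 3: (3·43, 3·80) = (129, 240).
Step 4: Order so x ≤ y and verify: 129² + 240² = 16641 + 57600 = 74241 = n. ✓

n = 74241 = 129² + 240² (one valid representation with x ≤ y).


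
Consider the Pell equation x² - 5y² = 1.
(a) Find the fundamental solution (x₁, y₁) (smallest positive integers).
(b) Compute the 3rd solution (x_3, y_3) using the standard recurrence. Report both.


Step 1: Find the fundamental solution (x₁, y₁) of x² - 5y² = 1.
  Expand √5 as a continued fraction. a₀ = ⌊√5⌋ = 2; iterate m_{k+1} = d_k·a_k − m_k, d_{k+1} = (5 − m_{k+1}²)/d_k, a_{k+1} = ⌊(a₀ + m_{k+1})/d_{k+1}⌋ (starting m₀ = 0, d₀ = 1), with convergents p_k = a_k·p_{k-1} + p_{k-2}, q_k = a_k·q_{k-1} + q_{k-2} (p₋₁ = 1, q₋₁ = 0):
  k = 0: a₀ = 2; p₀/q₀ = 2/1; p₀² − 5·q₀² = 4 − 5 = -1.
  k = 1: m = 2, d = 1, a = ⌊(2 + 2)/1⌋ = 4; p/q = (4·2 + 1)/(4·1 + 0) = 9/4; p² − 5·q² = 81 − 80 = 1.
  The first convergent with p² − 5·q² = 1 gives the fundamental solution (x₁, y₁) = (9, 4).
Step 2: Apply the recurrence (x_{n+1}, y_{n+1}) = (x₁x_n + 5y₁y_n, x₁y_n + y₁x_n) repeatedly.
  From (x_1, y_1) = (9, 4): x_2 = 9·9 + 5·4·4 = 161; y_2 = 9·4 + 4·9 = 72.
  From (x_2, y_2) = (161, 72): x_3 = 9·161 + 5·4·72 = 2889; y_3 = 9·72 + 4·161 = 1292.
Step 3: Verify x_3² - 5·y_3² = 8346321 - 8346320 = 1 (should be 1). ✓

(x_1, y_1) = (9, 4); (x_3, y_3) = (2889, 1292).


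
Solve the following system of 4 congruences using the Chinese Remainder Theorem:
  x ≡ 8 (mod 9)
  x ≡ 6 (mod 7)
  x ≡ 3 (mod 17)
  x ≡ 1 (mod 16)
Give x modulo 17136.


Product of moduli M = 9 · 7 · 17 · 16 = 17136.
Merge one congruence at a time:
  Start: x ≡ 8 (mod 9).
  Combine with x ≡ 6 (mod 7); new modulus lcm = 63.
    Write x = 8 + 9·t and substitute into x ≡ 6 (mod 7): 9·t ≡ 6 − 8 = -2 (mod 7).
    Reduce coefficients mod 7: 2·t ≡ 5 (mod 7).
    The inverse of 2 mod 7 is 4 (since 2·4 = 8 = 1·7 + 1), so t ≡ 4·5 = 20 ≡ 6 (mod 7).
    Then x = 8 + 9·6 = 62, valid modulo lcm(9, 7) = 63: x ≡ 62 (mod 63).
  Combine with x ≡ 3 (mod 17); new modulus lcm = 1071.
    Write x = 62 + 63·t and substitute into x ≡ 3 (mod 17): 63·t ≡ 3 − 62 = -59 (mod 17).
    Reduce coefficients mod 17: 12·t ≡ 9 (mod 17).
    The inverse of 12 mod 17 is 10 (since 12·10 = 120 = 7·17 + 1), so t ≡ 10·9 = 90 ≡ 5 (mod 17).
    Then x = 62 + 63·5 = 377, valid modulo lcm(63, 17) = 1071: x ≡ 377 (mod 1071).
  Combine with x ≡ 1 (mod 16); new modulus lcm = 17136.
    Write x = 377 + 1071·t and substitute into x ≡ 1 (mod 16): 1071·t ≡ 1 − 377 = -376 (mod 16).
    Reduce coefficients mod 16: 15·t ≡ 8 (mod 16).
    The inverse of 15 mod 16 is 15 (since 15·15 = 225 = 14·16 + 1), so t ≡ 15·8 = 120 ≡ 8 (mod 16).
    Then x = 377 + 1071·8 = 8945, valid modulo lcm(1071, 16) = 17136: x ≡ 8945 (mod 17136).
Verify against each original: 8945 mod 9 = 8, 8945 mod 7 = 6, 8945 mod 17 = 3, 8945 mod 16 = 1.

x ≡ 8945 (mod 17136).


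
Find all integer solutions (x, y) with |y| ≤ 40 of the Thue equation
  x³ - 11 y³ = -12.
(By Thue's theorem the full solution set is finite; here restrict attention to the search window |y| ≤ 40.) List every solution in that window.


The equation is x³ - 11y³ = -12. For fixed y, x³ = 11·y³ − 12, so a solution requires the RHS to be a perfect cube.
Strategy: iterate y from -40 to 40, compute RHS = 11·y³ − 12, and check whether it is a (positive or negative) perfect cube.
Check small values of y:
  y = 0: RHS = -12 is not a perfect cube.
  y = 1: RHS = -1 = (-1)³ ⇒ x = -1 works.
  y = -1: RHS = -23 is not a perfect cube.
  y = 2: RHS = 76 is not a perfect cube.
  y = -2: RHS = -100 is not a perfect cube.
  y = 3: RHS = 285 is not a perfect cube.
  y = -3: RHS = -309 is not a perfect cube.
Continuing the search up to |y| = 40 finds no further solutions beyond those listed.
Collected solutions: (-1, 1).

Solutions (with |y| ≤ 40): (-1, 1).


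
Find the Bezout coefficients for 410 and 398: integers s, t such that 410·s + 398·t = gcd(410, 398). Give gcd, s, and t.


Euclidean algorithm on (410, 398) — divide until remainder is 0:
  410 = 1 · 398 + 12
  398 = 33 · 12 + 2
  12 = 6 · 2 + 0
gcd(410, 398) = 2.
Track Bezout coefficients alongside the remainders: start with r₀ = 410 = a·1 + b·0 (s = 1, t = 0) and r₁ = 398 = a·0 + b·1 (s = 0, t = 1); each new remainder r_{k+1} = r_{k-1} − q_k·r_k inherits s_{k+1} = s_{k-1} − q_k·s_k, t_{k+1} = t_{k-1} − q_k·t_k, so r_k = a·s_k + b·t_k at every step:
  q = 1: r = 12, s = 1 − 1·0 = 1, t = 0 − 1·1 = -1  (check: 410·1 + 398·(-1) = 12)
  q = 33: r = 2, s = 0 − 33·1 = -33, t = 1 − 33·(-1) = 34  (check: 410·(-33) + 398·34 = 2)
The row with r = 2 (the gcd) gives the Bezout coefficients s = -33, t = 34.
Result: 410 · (-33) + 398 · (34) = 2.

gcd(410, 398) = 2; s = -33, t = 34 (check: 410·(-33) + 398·34 = 2).


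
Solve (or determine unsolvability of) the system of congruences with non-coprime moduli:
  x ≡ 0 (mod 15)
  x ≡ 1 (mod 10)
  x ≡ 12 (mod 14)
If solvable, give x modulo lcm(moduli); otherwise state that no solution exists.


Moduli 15, 10, 14 are not pairwise coprime, so CRT works modulo lcm(m_i) when all pairwise compatibility conditions hold.
Pairwise compatibility: gcd(m_i, m_j) must divide a_i - a_j for every pair.
Merge one congruence at a time:
  Start: x ≡ 0 (mod 15).
  Combine with x ≡ 1 (mod 10): gcd(15, 10) = 5, and 1 - 0 = 1 is NOT divisible by 5.
    ⇒ system is inconsistent (no integer solution).

No solution (the system is inconsistent).


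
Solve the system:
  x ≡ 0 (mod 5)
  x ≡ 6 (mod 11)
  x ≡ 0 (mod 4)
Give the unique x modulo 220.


Moduli 5, 11, 4 are pairwise coprime; by CRT there is a unique solution modulo M = 5 · 11 · 4 = 220.
Solve pairwise, accumulating the modulus:
  Start with x ≡ 0 (mod 5).
  Combine with x ≡ 6 (mod 11): since gcd(5, 11) = 1, we get a unique residue mod 55.
    Write x = 0 + 5·t and substitute into x ≡ 6 (mod 11): 5·t ≡ 6 − 0 = 6 (mod 11).
    The inverse of 5 mod 11 is 9 (since 5·9 = 45 = 4·11 + 1), so t ≡ 9·6 = 54 ≡ 10 (mod 11).
    Then x = 0 + 5·10 = 50, valid modulo lcm(5, 11) = 55: x ≡ 50 (mod 55).
  Combine with x ≡ 0 (mod 4): since gcd(55, 4) = 1, we get a unique residue mod 220.
    Write x = 50 + 55·t and substitute into x ≡ 0 (mod 4): 55·t ≡ 0 − 50 = -50 (mod 4).
    Reduce coefficients mod 4: 3·t ≡ 2 (mod 4).
    The inverse of 3 mod 4 is 3 (since 3·3 = 9 = 2·4 + 1), so t ≡ 3·2 = 6 ≡ 2 (mod 4).
    Then x = 50 + 55·2 = 160, valid modulo lcm(55, 4) = 220: x ≡ 160 (mod 220).
Verify: 160 mod 5 = 0 ✓, 160 mod 11 = 6 ✓, 160 mod 4 = 0 ✓.

x ≡ 160 (mod 220).


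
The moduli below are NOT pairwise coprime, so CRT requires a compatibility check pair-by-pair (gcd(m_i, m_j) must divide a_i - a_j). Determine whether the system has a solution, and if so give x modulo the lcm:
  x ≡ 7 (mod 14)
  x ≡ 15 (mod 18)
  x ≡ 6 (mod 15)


Moduli 14, 18, 15 are not pairwise coprime, so CRT works modulo lcm(m_i) when all pairwise compatibility conditions hold.
Pairwise compatibility: gcd(m_i, m_j) must divide a_i - a_j for every pair.
Merge one congruence at a time:
  Start: x ≡ 7 (mod 14).
  Combine with x ≡ 15 (mod 18): gcd(14, 18) = 2; 15 - 7 = 8, which IS divisible by 2, so compatible.
    Write x = 7 + 14·t and substitute into x ≡ 15 (mod 18): 14·t ≡ 15 − 7 = 8 (mod 18).
    Divide the congruence (and modulus) by g = 2: 7·t ≡ 4 (mod 9).
    The inverse of 7 mod 9 is 4 (since 7·4 = 28 = 3·9 + 1), so t ≡ 4·4 = 16 ≡ 7 (mod 9).
    Then x = 7 + 14·7 = 105, valid modulo lcm(14, 18) = 126: x ≡ 105 (mod 126).
  Combine with x ≡ 6 (mod 15): gcd(126, 15) = 3; 6 - 105 = -99, which IS divisible by 3, so compatible.
    Write x = 105 + 126·t and substitute into x ≡ 6 (mod 15): 126·t ≡ 6 − 105 = -99 (mod 15).
    Divide the congruence (and modulus) by g = 3: 42·t ≡ -33 (mod 5).
    Reduce coefficients mod 5: 2·t ≡ 2 (mod 5).
    The inverse of 2 mod 5 is 3 (since 2·3 = 6 = 1·5 + 1), so t ≡ 3·2 = 6 ≡ 1 (mod 5).
    Then x = 105 + 126·1 = 231, valid modulo lcm(126, 15) = 630: x ≡ 231 (mod 630).
Verify: 231 mod 14 = 7, 231 mod 18 = 15, 231 mod 15 = 6.

x ≡ 231 (mod 630).


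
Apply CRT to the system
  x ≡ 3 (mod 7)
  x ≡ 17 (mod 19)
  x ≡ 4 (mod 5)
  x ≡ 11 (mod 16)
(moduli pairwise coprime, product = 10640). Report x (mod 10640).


Product of moduli M = 7 · 19 · 5 · 16 = 10640.
Merge one congruence at a time:
  Start: x ≡ 3 (mod 7).
  Combine with x ≡ 17 (mod 19); new modulus lcm = 133.
    Write x = 3 + 7·t and substitute into x ≡ 17 (mod 19): 7·t ≡ 17 − 3 = 14 (mod 19).
    The inverse of 7 mod 19 is 11 (since 7·11 = 77 = 4·19 + 1), so t ≡ 11·14 = 154 ≡ 2 (mod 19).
    Then x = 3 + 7·2 = 17, valid modulo lcm(7, 19) = 133: x ≡ 17 (mod 133).
  Combine with x ≡ 4 (mod 5); new modulus lcm = 665.
    Write x = 17 + 133·t and substitute into x ≡ 4 (mod 5): 133·t ≡ 4 − 17 = -13 (mod 5).
    Reduce coefficients mod 5: 3·t ≡ 2 (mod 5).
    The inverse of 3 mod 5 is 2 (since 3·2 = 6 = 1·5 + 1), so t ≡ 2·2 = 4 ≡ 4 (mod 5).
    Then x = 17 + 133·4 = 549, valid modulo lcm(133, 5) = 665: x ≡ 549 (mod 665).
  Combine with x ≡ 11 (mod 16); new modulus lcm = 10640.
    Write x = 549 + 665·t and substitute into x ≡ 11 (mod 16): 665·t ≡ 11 − 549 = -538 (mod 16).
    Reduce coefficients mod 16: 9·t ≡ 6 (mod 16).
    The inverse of 9 mod 16 is 9 (since 9·9 = 81 = 5·16 + 1), so t ≡ 9·6 = 54 ≡ 6 (mod 16).
    Then x = 549 + 665·6 = 4539, valid modulo lcm(665, 16) = 10640: x ≡ 4539 (mod 10640).
Verify against each original: 4539 mod 7 = 3, 4539 mod 19 = 17, 4539 mod 5 = 4, 4539 mod 16 = 11.

x ≡ 4539 (mod 10640).


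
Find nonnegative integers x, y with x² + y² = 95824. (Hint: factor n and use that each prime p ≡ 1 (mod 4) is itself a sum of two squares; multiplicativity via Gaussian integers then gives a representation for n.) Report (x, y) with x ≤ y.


Step 1: Factor n = 95824 = 2^4 · 53 · 113.
Step 2: Check the mod-4 condition on each prime factor: 2 = 2 (special); 53 ≡ 1 (mod 4), exponent 1; 113 ≡ 1 (mod 4), exponent 1.
All primes ≡ 3 (mod 4) appear to even exponent (or don't appear), so by the two-squares theorem n IS expressible as a sum of two squares.
Step 3: Build a representation. Group n = k² · m with k = 4 and m = 53 · 113 = 5989 (a product of primes ≡ 1 (mod 4)); a representation of m scales to one of n via (k·x)² + (k·y)² = k²(x² + y²). Each prime p ≡ 1 (mod 4) is itself a sum of two squares; find a² by testing p − a² for a perfect square:
  53: 53 − 1² = 52, 53 − 2² = 49 = 7² ⇒ 53 = 2² + 7².
  113: 113 − 1² = 112, 113 − 2² = 109, 113 − 3² = 104, 113 − 4² = 97, 113 − 5² = 88, 113 − 6² = 77, 113 − 7² = 64 = 8² ⇒ 113 = 7² + 8².
  Combine using the Brahmagupta–Fibonacci identity (a² + b²)(c² + d²) = (ac − bd)² + (ad + bc)² = (ac + bd)² + (ad − bc)²:
  53 · 113 = 5989: from (2² + 7²)(7² + 8²), take (2·7 − 7·8, 2·8 + 7·7) = (14 − 56, 16 + 49) = (-42, 65); dropping signs (only squares matter) gives (42, 65); check 42² + 65² = 1764 + 4225 = 5989 ✓.
  Scale by k = 4: (4·42, 4·65) = (168, 260).
Step 4: Order so x ≤ y and verify: 168² + 260² = 28224 + 67600 = 95824 = n. ✓

n = 95824 = 168² + 260² (one valid representation with x ≤ y).


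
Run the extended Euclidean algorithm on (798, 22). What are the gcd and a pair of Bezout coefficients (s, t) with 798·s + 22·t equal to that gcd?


Euclidean algorithm on (798, 22) — divide until remainder is 0:
  798 = 36 · 22 + 6
  22 = 3 · 6 + 4
  6 = 1 · 4 + 2
  4 = 2 · 2 + 0
gcd(798, 22) = 2.
Track Bezout coefficients alongside the remainders: start with r₀ = 798 = a·1 + b·0 (s = 1, t = 0) and r₁ = 22 = a·0 + b·1 (s = 0, t = 1); each new remainder r_{k+1} = r_{k-1} − q_k·r_k inherits s_{k+1} = s_{k-1} − q_k·s_k, t_{k+1} = t_{k-1} − q_k·t_k, so r_k = a·s_k + b·t_k at every step:
  q = 36: r = 6, s = 1 − 36·0 = 1, t = 0 − 36·1 = -36  (check: 798·1 + 22·(-36) = 6)
  q = 3: r = 4, s = 0 − 3·1 = -3, t = 1 − 3·(-36) = 109  (check: 798·(-3) + 22·109 = 4)
  q = 1: r = 2, s = 1 − 1·(-3) = 4, t = -36 − 1·109 = -145  (check: 798·4 + 22·(-145) = 2)
The row with r = 2 (the gcd) gives the Bezout coefficients s = 4, t = -145.
Result: 798 · (4) + 22 · (-145) = 2.

gcd(798, 22) = 2; s = 4, t = -145 (check: 798·4 + 22·(-145) = 2).


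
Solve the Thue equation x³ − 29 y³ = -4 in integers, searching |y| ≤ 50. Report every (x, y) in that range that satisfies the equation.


The equation is x³ - 29y³ = -4. For fixed y, x³ = 29·y³ − 4, so a solution requires the RHS to be a perfect cube.
Strategy: iterate y from -50 to 50, compute RHS = 29·y³ − 4, and check whether it is a (positive or negative) perfect cube.
Check small values of y:
  y = 0: RHS = -4 is not a perfect cube.
  y = 1: RHS = 25 is not a perfect cube.
  y = -1: RHS = -33 is not a perfect cube.
  y = 2: RHS = 228 is not a perfect cube.
  y = -2: RHS = -236 is not a perfect cube.
  y = 3: RHS = 779 is not a perfect cube.
  y = -3: RHS = -787 is not a perfect cube.
Continuing the search up to |y| = 50 finds no solutions either.
No (x, y) in the scanned range satisfies the equation.

No integer solutions with |y| ≤ 50.


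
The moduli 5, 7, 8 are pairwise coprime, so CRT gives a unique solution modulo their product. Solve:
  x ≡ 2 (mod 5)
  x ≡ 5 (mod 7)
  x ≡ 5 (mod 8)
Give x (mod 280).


Moduli 5, 7, 8 are pairwise coprime; by CRT there is a unique solution modulo M = 5 · 7 · 8 = 280.
Solve pairwise, accumulating the modulus:
  Start with x ≡ 2 (mod 5).
  Combine with x ≡ 5 (mod 7): since gcd(5, 7) = 1, we get a unique residue mod 35.
    Write x = 2 + 5·t and substitute into x ≡ 5 (mod 7): 5·t ≡ 5 − 2 = 3 (mod 7).
    The inverse of 5 mod 7 is 3 (since 5·3 = 15 = 2·7 + 1), so t ≡ 3·3 = 9 ≡ 2 (mod 7).
    Then x = 2 + 5·2 = 12, valid modulo lcm(5, 7) = 35: x ≡ 12 (mod 35).
  Combine with x ≡ 5 (mod 8): since gcd(35, 8) = 1, we get a unique residue mod 280.
    Write x = 12 + 35·t and substitute into x ≡ 5 (mod 8): 35·t ≡ 5 − 12 = -7 (mod 8).
    Reduce coefficients mod 8: 3·t ≡ 1 (mod 8).
    The inverse of 3 mod 8 is 3 (since 3·3 = 9 = 1·8 + 1), so t ≡ 3·1 = 3 ≡ 3 (mod 8).
    Then x = 12 + 35·3 = 117, valid modulo lcm(35, 8) = 280: x ≡ 117 (mod 280).
Verify: 117 mod 5 = 2 ✓, 117 mod 7 = 5 ✓, 117 mod 8 = 5 ✓.

x ≡ 117 (mod 280).


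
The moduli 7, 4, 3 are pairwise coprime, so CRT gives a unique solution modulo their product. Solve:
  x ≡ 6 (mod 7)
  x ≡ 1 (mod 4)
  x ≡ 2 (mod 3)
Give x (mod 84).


Moduli 7, 4, 3 are pairwise coprime; by CRT there is a unique solution modulo M = 7 · 4 · 3 = 84.
Solve pairwise, accumulating the modulus:
  Start with x ≡ 6 (mod 7).
  Combine with x ≡ 1 (mod 4): since gcd(7, 4) = 1, we get a unique residue mod 28.
    Write x = 6 + 7·t and substitute into x ≡ 1 (mod 4): 7·t ≡ 1 − 6 = -5 (mod 4).
    Reduce coefficients mod 4: 3·t ≡ 3 (mod 4).
    The inverse of 3 mod 4 is 3 (since 3·3 = 9 = 2·4 + 1), so t ≡ 3·3 = 9 ≡ 1 (mod 4).
    Then x = 6 + 7·1 = 13, valid modulo lcm(7, 4) = 28: x ≡ 13 (mod 28).
  Combine with x ≡ 2 (mod 3): since gcd(28, 3) = 1, we get a unique residue mod 84.
    Write x = 13 + 28·t and substitute into x ≡ 2 (mod 3): 28·t ≡ 2 − 13 = -11 (mod 3).
    Reduce coefficients mod 3: 1·t ≡ 1 (mod 3).
    So t ≡ 1 (mod 3).
    Then x = 13 + 28·1 = 41, valid modulo lcm(28, 3) = 84: x ≡ 41 (mod 84).
Verify: 41 mod 7 = 6 ✓, 41 mod 4 = 1 ✓, 41 mod 3 = 2 ✓.

x ≡ 41 (mod 84).


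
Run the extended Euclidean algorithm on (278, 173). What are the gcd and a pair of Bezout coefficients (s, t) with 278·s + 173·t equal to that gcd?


Euclidean algorithm on (278, 173) — divide until remainder is 0:
  278 = 1 · 173 + 105
  173 = 1 · 105 + 68
  105 = 1 · 68 + 37
  68 = 1 · 37 + 31
  37 = 1 · 31 + 6
  31 = 5 · 6 + 1
  6 = 6 · 1 + 0
gcd(278, 173) = 1.
Track Bezout coefficients alongside the remainders: start with r₀ = 278 = a·1 + b·0 (s = 1, t = 0) and r₁ = 173 = a·0 + b·1 (s = 0, t = 1); each new remainder r_{k+1} = r_{k-1} − q_k·r_k inherits s_{k+1} = s_{k-1} − q_k·s_k, t_{k+1} = t_{k-1} − q_k·t_k, so r_k = a·s_k + b·t_k at every step:
  q = 1: r = 105, s = 1 − 1·0 = 1, t = 0 − 1·1 = -1  (check: 278·1 + 173·(-1) = 105)
  q = 1: r = 68, s = 0 − 1·1 = -1, t = 1 − 1·(-1) = 2  (check: 278·(-1) + 173·2 = 68)
  q = 1: r = 37, s = 1 − 1·(-1) = 2, t = -1 − 1·2 = -3  (check: 278·2 + 173·(-3) = 37)
  q = 1: r = 31, s = -1 − 1·2 = -3, t = 2 − 1·(-3) = 5  (check: 278·(-3) + 173·5 = 31)
  q = 1: r = 6, s = 2 − 1·(-3) = 5, t = -3 − 1·5 = -8  (check: 278·5 + 173·(-8) = 6)
  q = 5: r = 1, s = -3 − 5·5 = -28, t = 5 − 5·(-8) = 45  (check: 278·(-28) + 173·45 = 1)
The row with r = 1 (the gcd) gives the Bezout coefficients s = -28, t = 45.
Result: 278 · (-28) + 173 · (45) = 1.

gcd(278, 173) = 1; s = -28, t = 45 (check: 278·(-28) + 173·45 = 1).


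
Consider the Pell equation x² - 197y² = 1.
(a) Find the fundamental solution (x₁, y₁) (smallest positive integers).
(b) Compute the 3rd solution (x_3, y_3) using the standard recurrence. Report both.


Step 1: Find the fundamental solution (x₁, y₁) of x² - 197y² = 1.
  Expand √197 as a continued fraction. a₀ = ⌊√197⌋ = 14; iterate m_{k+1} = d_k·a_k − m_k, d_{k+1} = (197 − m_{k+1}²)/d_k, a_{k+1} = ⌊(a₀ + m_{k+1})/d_{k+1}⌋ (starting m₀ = 0, d₀ = 1), with convergents p_k = a_k·p_{k-1} + p_{k-2}, q_k = a_k·q_{k-1} + q_{k-2} (p₋₁ = 1, q₋₁ = 0):
  k = 0: a₀ = 14; p₀/q₀ = 14/1; p₀² − 197·q₀² = 196 − 197 = -1.
  k = 1: m = 14, d = 1, a = ⌊(14 + 14)/1⌋ = 28; p/q = (28·14 + 1)/(28·1 + 0) = 393/28; p² − 197·q² = 154449 − 154448 = 1.
  The first convergent with p² − 197·q² = 1 gives the fundamental solution (x₁, y₁) = (393, 28).
Step 2: Apply the recurrence (x_{n+1}, y_{n+1}) = (x₁x_n + 197y₁y_n, x₁y_n + y₁x_n) repeatedly.
  From (x_1, y_1) = (393, 28): x_2 = 393·393 + 197·28·28 = 308897; y_2 = 393·28 + 28·393 = 22008.
  From (x_2, y_2) = (308897, 22008): x_3 = 393·308897 + 197·28·22008 = 242792649; y_3 = 393·22008 + 28·308897 = 17298260.
Step 3: Verify x_3² - 197·y_3² = 58948270408437201 - 58948270408437200 = 1 (should be 1). ✓

(x_1, y_1) = (393, 28); (x_3, y_3) = (242792649, 17298260).


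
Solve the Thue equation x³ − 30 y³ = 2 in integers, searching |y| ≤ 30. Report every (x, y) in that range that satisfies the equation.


The equation is x³ - 30y³ = 2. For fixed y, x³ = 30·y³ + 2, so a solution requires the RHS to be a perfect cube.
Strategy: iterate y from -30 to 30, compute RHS = 30·y³ + 2, and check whether it is a (positive or negative) perfect cube.
Check small values of y:
  y = 0: RHS = 2 is not a perfect cube.
  y = 1: RHS = 32 is not a perfect cube.
  y = -1: RHS = -28 is not a perfect cube.
  y = 2: RHS = 242 is not a perfect cube.
  y = -2: RHS = -238 is not a perfect cube.
  y = 3: RHS = 812 is not a perfect cube.
  y = -3: RHS = -808 is not a perfect cube.
Continuing the search up to |y| = 30 finds no solutions either.
No (x, y) in the scanned range satisfies the equation.

No integer solutions with |y| ≤ 30.


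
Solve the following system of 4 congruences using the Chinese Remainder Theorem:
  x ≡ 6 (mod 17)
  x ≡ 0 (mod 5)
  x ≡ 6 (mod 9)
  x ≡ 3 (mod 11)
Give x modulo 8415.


Product of moduli M = 17 · 5 · 9 · 11 = 8415.
Merge one congruence at a time:
  Start: x ≡ 6 (mod 17).
  Combine with x ≡ 0 (mod 5); new modulus lcm = 85.
    Write x = 6 + 17·t and substitute into x ≡ 0 (mod 5): 17·t ≡ 0 − 6 = -6 (mod 5).
    Reduce coefficients mod 5: 2·t ≡ 4 (mod 5).
    The inverse of 2 mod 5 is 3 (since 2·3 = 6 = 1·5 + 1), so t ≡ 3·4 = 12 ≡ 2 (mod 5).
    Then x = 6 + 17·2 = 40, valid modulo lcm(17, 5) = 85: x ≡ 40 (mod 85).
  Combine with x ≡ 6 (mod 9); new modulus lcm = 765.
    Write x = 40 + 85·t and substitute into x ≡ 6 (mod 9): 85·t ≡ 6 − 40 = -34 (mod 9).
    Reduce coefficients mod 9: 4·t ≡ 2 (mod 9).
    The inverse of 4 mod 9 is 7 (since 4·7 = 28 = 3·9 + 1), so t ≡ 7·2 = 14 ≡ 5 (mod 9).
    Then x = 40 + 85·5 = 465, valid modulo lcm(85, 9) = 765: x ≡ 465 (mod 765).
  Combine with x ≡ 3 (mod 11); new modulus lcm = 8415.
    Write x = 465 + 765·t and substitute into x ≡ 3 (mod 11): 765·t ≡ 3 − 465 = -462 (mod 11).
    Reduce coefficients mod 11: 6·t ≡ 0 (mod 11).
    The inverse of 6 mod 11 is 2 (since 6·2 = 12 = 1·11 + 1), so t ≡ 2·0 = 0 ≡ 0 (mod 11).
    Then x = 465 + 765·0 = 465, valid modulo lcm(765, 11) = 8415: x ≡ 465 (mod 8415).
Verify against each original: 465 mod 17 = 6, 465 mod 5 = 0, 465 mod 9 = 6, 465 mod 11 = 3.

x ≡ 465 (mod 8415).


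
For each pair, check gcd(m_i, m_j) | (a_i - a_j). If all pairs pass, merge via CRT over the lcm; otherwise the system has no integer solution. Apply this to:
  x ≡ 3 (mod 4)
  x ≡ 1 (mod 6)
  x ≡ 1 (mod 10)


Moduli 4, 6, 10 are not pairwise coprime, so CRT works modulo lcm(m_i) when all pairwise compatibility conditions hold.
Pairwise compatibility: gcd(m_i, m_j) must divide a_i - a_j for every pair.
Merge one congruence at a time:
  Start: x ≡ 3 (mod 4).
  Combine with x ≡ 1 (mod 6): gcd(4, 6) = 2; 1 - 3 = -2, which IS divisible by 2, so compatible.
    Write x = 3 + 4·t and substitute into x ≡ 1 (mod 6): 4·t ≡ 1 − 3 = -2 (mod 6).
    Divide the congruence (and modulus) by g = 2: 2·t ≡ -1 (mod 3).
    Reduce coefficients mod 3: 2·t ≡ 2 (mod 3).
    The inverse of 2 mod 3 is 2 (since 2·2 = 4 = 1·3 + 1), so t ≡ 2·2 = 4 ≡ 1 (mod 3).
    Then x = 3 + 4·1 = 7, valid modulo lcm(4, 6) = 12: x ≡ 7 (mod 12).
  Combine with x ≡ 1 (mod 10): gcd(12, 10) = 2; 1 - 7 = -6, which IS divisible by 2, so compatible.
    Write x = 7 + 12·t and substitute into x ≡ 1 (mod 10): 12·t ≡ 1 − 7 = -6 (mod 10).
    Divide the congruence (and modulus) by g = 2: 6·t ≡ -3 (mod 5).
    Reduce coefficients mod 5: 1·t ≡ 2 (mod 5).
    So t ≡ 2 (mod 5).
    Then x = 7 + 12·2 = 31, valid modulo lcm(12, 10) = 60: x ≡ 31 (mod 60).
Verify: 31 mod 4 = 3, 31 mod 6 = 1, 31 mod 10 = 1.

x ≡ 31 (mod 60).


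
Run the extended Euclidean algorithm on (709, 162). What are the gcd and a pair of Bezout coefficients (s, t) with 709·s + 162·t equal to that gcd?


Euclidean algorithm on (709, 162) — divide until remainder is 0:
  709 = 4 · 162 + 61
  162 = 2 · 61 + 40
  61 = 1 · 40 + 21
  40 = 1 · 21 + 19
  21 = 1 · 19 + 2
  19 = 9 · 2 + 1
  2 = 2 · 1 + 0
gcd(709, 162) = 1.
Track Bezout coefficients alongside the remainders: start with r₀ = 709 = a·1 + b·0 (s = 1, t = 0) and r₁ = 162 = a·0 + b·1 (s = 0, t = 1); each new remainder r_{k+1} = r_{k-1} − q_k·r_k inherits s_{k+1} = s_{k-1} − q_k·s_k, t_{k+1} = t_{k-1} − q_k·t_k, so r_k = a·s_k + b·t_k at every step:
  q = 4: r = 61, s = 1 − 4·0 = 1, t = 0 − 4·1 = -4  (check: 709·1 + 162·(-4) = 61)
  q = 2: r = 40, s = 0 − 2·1 = -2, t = 1 − 2·(-4) = 9  (check: 709·(-2) + 162·9 = 40)
  q = 1: r = 21, s = 1 − 1·(-2) = 3, t = -4 − 1·9 = -13  (check: 709·3 + 162·(-13) = 21)
  q = 1: r = 19, s = -2 − 1·3 = -5, t = 9 − 1·(-13) = 22  (check: 709·(-5) + 162·22 = 19)
  q = 1: r = 2, s = 3 − 1·(-5) = 8, t = -13 − 1·22 = -35  (check: 709·8 + 162·(-35) = 2)
  q = 9: r = 1, s = -5 − 9·8 = -77, t = 22 − 9·(-35) = 337  (check: 709·(-77) + 162·337 = 1)
The row with r = 1 (the gcd) gives the Bezout coefficients s = -77, t = 337.
Result: 709 · (-77) + 162 · (337) = 1.

gcd(709, 162) = 1; s = -77, t = 337 (check: 709·(-77) + 162·337 = 1).


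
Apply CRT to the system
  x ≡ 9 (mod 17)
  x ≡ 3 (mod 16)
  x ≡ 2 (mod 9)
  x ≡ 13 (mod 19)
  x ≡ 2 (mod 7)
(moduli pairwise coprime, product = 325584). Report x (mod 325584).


Product of moduli M = 17 · 16 · 9 · 19 · 7 = 325584.
Merge one congruence at a time:
  Start: x ≡ 9 (mod 17).
  Combine with x ≡ 3 (mod 16); new modulus lcm = 272.
    Write x = 9 + 17·t and substitute into x ≡ 3 (mod 16): 17·t ≡ 3 − 9 = -6 (mod 16).
    Reduce coefficients mod 16: 1·t ≡ 10 (mod 16).
    So t ≡ 10 (mod 16).
    Then x = 9 + 17·10 = 179, valid modulo lcm(17, 16) = 272: x ≡ 179 (mod 272).
  Combine with x ≡ 2 (mod 9); new modulus lcm = 2448.
    Write x = 179 + 272·t and substitute into x ≡ 2 (mod 9): 272·t ≡ 2 − 179 = -177 (mod 9).
    Reduce coefficients mod 9: 2·t ≡ 3 (mod 9).
    The inverse of 2 mod 9 is 5 (since 2·5 = 10 = 1·9 + 1), so t ≡ 5·3 = 15 ≡ 6 (mod 9).
    Then x = 179 + 272·6 = 1811, valid modulo lcm(272, 9) = 2448: x ≡ 1811 (mod 2448).
  Combine with x ≡ 13 (mod 19); new modulus lcm = 46512.
    Write x = 1811 + 2448·t and substitute into x ≡ 13 (mod 19): 2448·t ≡ 13 − 1811 = -1798 (mod 19).
    Reduce coefficients mod 19: 16·t ≡ 7 (mod 19).
    The inverse of 16 mod 19 is 6 (since 16·6 = 96 = 5·19 + 1), so t ≡ 6·7 = 42 ≡ 4 (mod 19).
    Then x = 1811 + 2448·4 = 11603, valid modulo lcm(2448, 19) = 46512: x ≡ 11603 (mod 46512).
  Combine with x ≡ 2 (mod 7); new modulus lcm = 325584.
    Write x = 11603 + 46512·t and substitute into x ≡ 2 (mod 7): 46512·t ≡ 2 − 11603 = -11601 (mod 7).
    Reduce coefficients mod 7: 4·t ≡ 5 (mod 7).
    The inverse of 4 mod 7 is 2 (since 4·2 = 8 = 1·7 + 1), so t ≡ 2·5 = 10 ≡ 3 (mod 7).
    Then x = 11603 + 46512·3 = 151139, valid modulo lcm(46512, 7) = 325584: x ≡ 151139 (mod 325584).
Verify against each original: 151139 mod 17 = 9, 151139 mod 16 = 3, 151139 mod 9 = 2, 151139 mod 19 = 13, 151139 mod 7 = 2.

x ≡ 151139 (mod 325584).


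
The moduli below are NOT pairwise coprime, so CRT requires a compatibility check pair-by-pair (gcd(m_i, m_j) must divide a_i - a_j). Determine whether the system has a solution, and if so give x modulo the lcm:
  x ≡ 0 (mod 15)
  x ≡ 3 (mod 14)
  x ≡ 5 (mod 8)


Moduli 15, 14, 8 are not pairwise coprime, so CRT works modulo lcm(m_i) when all pairwise compatibility conditions hold.
Pairwise compatibility: gcd(m_i, m_j) must divide a_i - a_j for every pair.
Merge one congruence at a time:
  Start: x ≡ 0 (mod 15).
  Combine with x ≡ 3 (mod 14): gcd(15, 14) = 1; 3 - 0 = 3, which IS divisible by 1, so compatible.
    Write x = 0 + 15·t and substitute into x ≡ 3 (mod 14): 15·t ≡ 3 − 0 = 3 (mod 14).
    Reduce coefficients mod 14: 1·t ≡ 3 (mod 14).
    So t ≡ 3 (mod 14).
    Then x = 0 + 15·3 = 45, valid modulo lcm(15, 14) = 210: x ≡ 45 (mod 210).
  Combine with x ≡ 5 (mod 8): gcd(210, 8) = 2; 5 - 45 = -40, which IS divisible by 2, so compatible.
    Write x = 45 + 210·t and substitute into x ≡ 5 (mod 8): 210·t ≡ 5 − 45 = -40 (mod 8).
    Divide the congruence (and modulus) by g = 2: 105·t ≡ -20 (mod 4).
    Reduce coefficients mod 4: 1·t ≡ 0 (mod 4).
    So t ≡ 0 (mod 4).
    Then x = 45 + 210·0 = 45, valid modulo lcm(210, 8) = 840: x ≡ 45 (mod 840).
Verify: 45 mod 15 = 0, 45 mod 14 = 3, 45 mod 8 = 5.

x ≡ 45 (mod 840).


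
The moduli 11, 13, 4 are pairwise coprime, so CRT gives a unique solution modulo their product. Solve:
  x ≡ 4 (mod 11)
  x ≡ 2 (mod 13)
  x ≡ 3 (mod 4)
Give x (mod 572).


Moduli 11, 13, 4 are pairwise coprime; by CRT there is a unique solution modulo M = 11 · 13 · 4 = 572.
Solve pairwise, accumulating the modulus:
  Start with x ≡ 4 (mod 11).
  Combine with x ≡ 2 (mod 13): since gcd(11, 13) = 1, we get a unique residue mod 143.
    Write x = 4 + 11·t and substitute into x ≡ 2 (mod 13): 11·t ≡ 2 − 4 = -2 (mod 13).
    Reduce coefficients mod 13: 11·t ≡ 11 (mod 13).
    The inverse of 11 mod 13 is 6 (since 11·6 = 66 = 5·13 + 1), so t ≡ 6·11 = 66 ≡ 1 (mod 13).
    Then x = 4 + 11·1 = 15, valid modulo lcm(11, 13) = 143: x ≡ 15 (mod 143).
  Combine with x ≡ 3 (mod 4): since gcd(143, 4) = 1, we get a unique residue mod 572.
    Write x = 15 + 143·t and substitute into x ≡ 3 (mod 4): 143·t ≡ 3 − 15 = -12 (mod 4).
    Reduce coefficients mod 4: 3·t ≡ 0 (mod 4).
    The inverse of 3 mod 4 is 3 (since 3·3 = 9 = 2·4 + 1), so t ≡ 3·0 = 0 ≡ 0 (mod 4).
    Then x = 15 + 143·0 = 15, valid modulo lcm(143, 4) = 572: x ≡ 15 (mod 572).
Verify: 15 mod 11 = 4 ✓, 15 mod 13 = 2 ✓, 15 mod 4 = 3 ✓.

x ≡ 15 (mod 572).


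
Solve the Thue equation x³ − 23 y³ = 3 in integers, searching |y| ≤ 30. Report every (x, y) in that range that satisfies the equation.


The equation is x³ - 23y³ = 3. For fixed y, x³ = 23·y³ + 3, so a solution requires the RHS to be a perfect cube.
Strategy: iterate y from -30 to 30, compute RHS = 23·y³ + 3, and check whether it is a (positive or negative) perfect cube.
Check small values of y:
  y = 0: RHS = 3 is not a perfect cube.
  y = 1: RHS = 26 is not a perfect cube.
  y = -1: RHS = -20 is not a perfect cube.
  y = 2: RHS = 187 is not a perfect cube.
  y = -2: RHS = -181 is not a perfect cube.
  y = 3: RHS = 624 is not a perfect cube.
  y = -3: RHS = -618 is not a perfect cube.
Continuing the search up to |y| = 30 finds no solutions either.
No (x, y) in the scanned range satisfies the equation.

No integer solutions with |y| ≤ 30.


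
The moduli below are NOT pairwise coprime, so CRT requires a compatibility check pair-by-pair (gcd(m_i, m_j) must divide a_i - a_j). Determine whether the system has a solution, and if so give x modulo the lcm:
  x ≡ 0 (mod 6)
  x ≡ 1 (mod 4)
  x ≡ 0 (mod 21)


Moduli 6, 4, 21 are not pairwise coprime, so CRT works modulo lcm(m_i) when all pairwise compatibility conditions hold.
Pairwise compatibility: gcd(m_i, m_j) must divide a_i - a_j for every pair.
Merge one congruence at a time:
  Start: x ≡ 0 (mod 6).
  Combine with x ≡ 1 (mod 4): gcd(6, 4) = 2, and 1 - 0 = 1 is NOT divisible by 2.
    ⇒ system is inconsistent (no integer solution).

No solution (the system is inconsistent).


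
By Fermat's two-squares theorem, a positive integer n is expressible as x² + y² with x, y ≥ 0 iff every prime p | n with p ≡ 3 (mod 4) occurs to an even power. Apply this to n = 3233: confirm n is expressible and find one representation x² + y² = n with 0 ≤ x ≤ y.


Step 1: Factor n = 3233 = 53 · 61.
Step 2: Check the mod-4 condition on each prime factor: 53 ≡ 1 (mod 4), exponent 1; 61 ≡ 1 (mod 4), exponent 1.
All primes ≡ 3 (mod 4) appear to even exponent (or don't appear), so by the two-squares theorem n IS expressible as a sum of two squares.
Step 3: Build a representation. Here n = 53 · 61 is a product of primes ≡ 1 (mod 4). Each prime p ≡ 1 (mod 4) is itself a sum of two squares; find a² by testing p − a² for a perfect square:
  53: 53 − 1² = 52, 53 − 2² = 49 = 7² ⇒ 53 = 2² + 7².
  61: 61 − 1² = 60, 61 − 2² = 57, 61 − 3² = 52, 61 − 4² = 45, 61 − 5² = 36 = 6² ⇒ 61 = 5² + 6².
  Combine using the Brahmagupta–Fibonacci identity (a² + b²)(c² + d²) = (ac − bd)² + (ad + bc)² = (ac + bd)² + (ad − bc)²:
  53 · 61 = 3233: from (2² + 7²)(5² + 6²), take (2·5 − 7·6, 2·6 + 7·5) = (10 − 42, 12 + 35) = (-32, 47); dropping signs (only squares matter) gives (32, 47); check 32² + 47² = 1024 + 2209 = 3233 ✓.
Step 4: Order so x ≤ y and verify: 32² + 47² = 1024 + 2209 = 3233 = n. ✓

n = 3233 = 32² + 47² (one valid representation with x ≤ y).


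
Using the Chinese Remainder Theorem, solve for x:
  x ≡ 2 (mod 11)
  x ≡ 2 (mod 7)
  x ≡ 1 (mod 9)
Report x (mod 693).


Moduli 11, 7, 9 are pairwise coprime; by CRT there is a unique solution modulo M = 11 · 7 · 9 = 693.
Solve pairwise, accumulating the modulus:
  Start with x ≡ 2 (mod 11).
  Combine with x ≡ 2 (mod 7): since gcd(11, 7) = 1, we get a unique residue mod 77.
    Write x = 2 + 11·t and substitute into x ≡ 2 (mod 7): 11·t ≡ 2 − 2 = 0 (mod 7).
    Reduce coefficients mod 7: 4·t ≡ 0 (mod 7).
    The inverse of 4 mod 7 is 2 (since 4·2 = 8 = 1·7 + 1), so t ≡ 2·0 = 0 ≡ 0 (mod 7).
    Then x = 2 + 11·0 = 2, valid modulo lcm(11, 7) = 77: x ≡ 2 (mod 77).
  Combine with x ≡ 1 (mod 9): since gcd(77, 9) = 1, we get a unique residue mod 693.
    Write x = 2 + 77·t and substitute into x ≡ 1 (mod 9): 77·t ≡ 1 − 2 = -1 (mod 9).
    Reduce coefficients mod 9: 5·t ≡ 8 (mod 9).
    The inverse of 5 mod 9 is 2 (since 5·2 = 10 = 1·9 + 1), so t ≡ 2·8 = 16 ≡ 7 (mod 9).
    Then x = 2 + 77·7 = 541, valid modulo lcm(77, 9) = 693: x ≡ 541 (mod 693).
Verify: 541 mod 11 = 2 ✓, 541 mod 7 = 2 ✓, 541 mod 9 = 1 ✓.

x ≡ 541 (mod 693).


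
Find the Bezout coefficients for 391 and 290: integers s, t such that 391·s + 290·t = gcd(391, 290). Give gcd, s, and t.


Euclidean algorithm on (391, 290) — divide until remainder is 0:
  391 = 1 · 290 + 101
  290 = 2 · 101 + 88
  101 = 1 · 88 + 13
  88 = 6 · 13 + 10
  13 = 1 · 10 + 3
  10 = 3 · 3 + 1
  3 = 3 · 1 + 0
gcd(391, 290) = 1.
Track Bezout coefficients alongside the remainders: start with r₀ = 391 = a·1 + b·0 (s = 1, t = 0) and r₁ = 290 = a·0 + b·1 (s = 0, t = 1); each new remainder r_{k+1} = r_{k-1} − q_k·r_k inherits s_{k+1} = s_{k-1} − q_k·s_k, t_{k+1} = t_{k-1} − q_k·t_k, so r_k = a·s_k + b·t_k at every step:
  q = 1: r = 101, s = 1 − 1·0 = 1, t = 0 − 1·1 = -1  (check: 391·1 + 290·(-1) = 101)
  q = 2: r = 88, s = 0 − 2·1 = -2, t = 1 − 2·(-1) = 3  (check: 391·(-2) + 290·3 = 88)
  q = 1: r = 13, s = 1 − 1·(-2) = 3, t = -1 − 1·3 = -4  (check: 391·3 + 290·(-4) = 13)
  q = 6: r = 10, s = -2 − 6·3 = -20, t = 3 − 6·(-4) = 27  (check: 391·(-20) + 290·27 = 10)
  q = 1: r = 3, s = 3 − 1·(-20) = 23, t = -4 − 1·27 = -31  (check: 391·23 + 290·(-31) = 3)
  q = 3: r = 1, s = -20 − 3·23 = -89, t = 27 − 3·(-31) = 120  (check: 391·(-89) + 290·120 = 1)
The row with r = 1 (the gcd) gives the Bezout coefficients s = -89, t = 120.
Result: 391 · (-89) + 290 · (120) = 1.

gcd(391, 290) = 1; s = -89, t = 120 (check: 391·(-89) + 290·120 = 1).


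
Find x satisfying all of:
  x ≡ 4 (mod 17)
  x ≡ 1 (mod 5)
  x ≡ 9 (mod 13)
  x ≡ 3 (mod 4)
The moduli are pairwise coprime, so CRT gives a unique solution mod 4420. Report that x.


Product of moduli M = 17 · 5 · 13 · 4 = 4420.
Merge one congruence at a time:
  Start: x ≡ 4 (mod 17).
  Combine with x ≡ 1 (mod 5); new modulus lcm = 85.
    Write x = 4 + 17·t and substitute into x ≡ 1 (mod 5): 17·t ≡ 1 − 4 = -3 (mod 5).
    Reduce coefficients mod 5: 2·t ≡ 2 (mod 5).
    The inverse of 2 mod 5 is 3 (since 2·3 = 6 = 1·5 + 1), so t ≡ 3·2 = 6 ≡ 1 (mod 5).
    Then x = 4 + 17·1 = 21, valid modulo lcm(17, 5) = 85: x ≡ 21 (mod 85).
  Combine with x ≡ 9 (mod 13); new modulus lcm = 1105.
    Write x = 21 + 85·t and substitute into x ≡ 9 (mod 13): 85·t ≡ 9 − 21 = -12 (mod 13).
    Reduce coefficients mod 13: 7·t ≡ 1 (mod 13).
    The inverse of 7 mod 13 is 2 (since 7·2 = 14 = 1·13 + 1), so t ≡ 2·1 = 2 ≡ 2 (mod 13).
    Then x = 21 + 85·2 = 191, valid modulo lcm(85, 13) = 1105: x ≡ 191 (mod 1105).
  Combine with x ≡ 3 (mod 4); new modulus lcm = 4420.
    Write x = 191 + 1105·t and substitute into x ≡ 3 (mod 4): 1105·t ≡ 3 − 191 = -188 (mod 4).
    Reduce coefficients mod 4: 1·t ≡ 0 (mod 4).
    So t ≡ 0 (mod 4).
    Then x = 191 + 1105·0 = 191, valid modulo lcm(1105, 4) = 4420: x ≡ 191 (mod 4420).
Verify against each original: 191 mod 17 = 4, 191 mod 5 = 1, 191 mod 13 = 9, 191 mod 4 = 3.

x ≡ 191 (mod 4420).


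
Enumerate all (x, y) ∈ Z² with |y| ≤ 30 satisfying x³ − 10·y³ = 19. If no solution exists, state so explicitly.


The equation is x³ - 10y³ = 19. For fixed y, x³ = 10·y³ + 19, so a solution requires the RHS to be a perfect cube.
Strategy: iterate y from -30 to 30, compute RHS = 10·y³ + 19, and check whether it is a (positive or negative) perfect cube.
Check small values of y:
  y = 0: RHS = 19 is not a perfect cube.
  y = 1: RHS = 29 is not a perfect cube.
  y = -1: RHS = 9 is not a perfect cube.
  y = 2: RHS = 99 is not a perfect cube.
  y = -2: RHS = -61 is not a perfect cube.
  y = 3: RHS = 289 is not a perfect cube.
  y = -3: RHS = -251 is not a perfect cube.
Continuing the search up to |y| = 30 finds no solutions either.
No (x, y) in the scanned range satisfies the equation.

No integer solutions with |y| ≤ 30.


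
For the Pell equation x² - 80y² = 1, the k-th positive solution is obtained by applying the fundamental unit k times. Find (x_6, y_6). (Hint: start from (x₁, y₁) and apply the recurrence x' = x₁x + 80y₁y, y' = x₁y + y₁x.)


Step 1: Find the fundamental solution (x₁, y₁) of x² - 80y² = 1.
  Expand √80 as a continued fraction. a₀ = ⌊√80⌋ = 8; iterate m_{k+1} = d_k·a_k − m_k, d_{k+1} = (80 − m_{k+1}²)/d_k, a_{k+1} = ⌊(a₀ + m_{k+1})/d_{k+1}⌋ (starting m₀ = 0, d₀ = 1), with convergents p_k = a_k·p_{k-1} + p_{k-2}, q_k = a_k·q_{k-1} + q_{k-2} (p₋₁ = 1, q₋₁ = 0):
  k = 0: a₀ = 8; p₀/q₀ = 8/1; p₀² − 80·q₀² = 64 − 80 = -16.
  k = 1: m = 8, d = 16, a = ⌊(8 + 8)/16⌋ = 1; p/q = (1·8 + 1)/(1·1 + 0) = 9/1; p² − 80·q² = 81 − 80 = 1.
  The first convergent with p² − 80·q² = 1 gives the fundamental solution (x₁, y₁) = (9, 1).
Step 2: Apply the recurrence (x_{n+1}, y_{n+1}) = (x₁x_n + 80y₁y_n, x₁y_n + y₁x_n) repeatedly.
  From (x_1, y_1) = (9, 1): x_2 = 9·9 + 80·1·1 = 161; y_2 = 9·1 + 1·9 = 18.
  From (x_2, y_2) = (161, 18): x_3 = 9·161 + 80·1·18 = 2889; y_3 = 9·18 + 1·161 = 323.
  From (x_3, y_3) = (2889, 323): x_4 = 9·2889 + 80·1·323 = 51841; y_4 = 9·323 + 1·2889 = 5796.
  From (x_4, y_4) = (51841, 5796): x_5 = 9·51841 + 80·1·5796 = 930249; y_5 = 9·5796 + 1·51841 = 104005.
  From (x_5, y_5) = (930249, 104005): x_6 = 9·930249 + 80·1·104005 = 16692641; y_6 = 9·104005 + 1·930249 = 1866294.
Step 3: Verify x_6² - 80·y_6² = 278644263554881 - 278644263554880 = 1 (should be 1). ✓

(x_1, y_1) = (9, 1); (x_6, y_6) = (16692641, 1866294).


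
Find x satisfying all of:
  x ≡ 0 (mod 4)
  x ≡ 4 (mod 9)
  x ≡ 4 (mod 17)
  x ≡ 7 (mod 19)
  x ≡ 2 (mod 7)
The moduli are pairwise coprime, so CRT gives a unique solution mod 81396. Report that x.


Product of moduli M = 4 · 9 · 17 · 19 · 7 = 81396.
Merge one congruence at a time:
  Start: x ≡ 0 (mod 4).
  Combine with x ≡ 4 (mod 9); new modulus lcm = 36.
    Write x = 0 + 4·t and substitute into x ≡ 4 (mod 9): 4·t ≡ 4 − 0 = 4 (mod 9).
    The inverse of 4 mod 9 is 7 (since 4·7 = 28 = 3·9 + 1), so t ≡ 7·4 = 28 ≡ 1 (mod 9).
    Then x = 0 + 4·1 = 4, valid modulo lcm(4, 9) = 36: x ≡ 4 (mod 36).
  Combine with x ≡ 4 (mod 17); new modulus lcm = 612.
    Write x = 4 + 36·t and substitute into x ≡ 4 (mod 17): 36·t ≡ 4 − 4 = 0 (mod 17).
    Reduce coefficients mod 17: 2·t ≡ 0 (mod 17).
    The inverse of 2 mod 17 is 9 (since 2·9 = 18 = 1·17 + 1), so t ≡ 9·0 = 0 ≡ 0 (mod 17).
    Then x = 4 + 36·0 = 4, valid modulo lcm(36, 17) = 612: x ≡ 4 (mod 612).
  Combine with x ≡ 7 (mod 19); new modulus lcm = 11628.
    Write x = 4 + 612·t and substitute into x ≡ 7 (mod 19): 612·t ≡ 7 − 4 = 3 (mod 19).
    Reduce coefficients mod 19: 4·t ≡ 3 (mod 19).
    The inverse of 4 mod 19 is 5 (since 4·5 = 20 = 1·19 + 1), so t ≡ 5·3 = 15 ≡ 15 (mod 19).
    Then x = 4 + 612·15 = 9184, valid modulo lcm(612, 19) = 11628: x ≡ 9184 (mod 11628).
  Combine with x ≡ 2 (mod 7); new modulus lcm = 81396.
    Write x = 9184 + 11628·t and substitute into x ≡ 2 (mod 7): 11628·t ≡ 2 − 9184 = -9182 (mod 7).
    Reduce coefficients mod 7: 1·t ≡ 2 (mod 7).
    So t ≡ 2 (mod 7).
    Then x = 9184 + 11628·2 = 32440, valid modulo lcm(11628, 7) = 81396: x ≡ 32440 (mod 81396).
Verify against each original: 32440 mod 4 = 0, 32440 mod 9 = 4, 32440 mod 17 = 4, 32440 mod 19 = 7, 32440 mod 7 = 2.

x ≡ 32440 (mod 81396).
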